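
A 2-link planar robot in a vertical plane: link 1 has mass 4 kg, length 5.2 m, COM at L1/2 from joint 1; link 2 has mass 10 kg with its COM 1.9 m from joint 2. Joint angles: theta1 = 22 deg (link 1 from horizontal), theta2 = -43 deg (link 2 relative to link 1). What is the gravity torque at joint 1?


Horizontal distance from joint 1 to link-1 COM:
  x_c1 = (L1/2)*cos(t1) = 2.6 * 0.9272 = 2.4107 m
Horizontal distance from joint 1 to link-2 COM:
  x_c2 = L1*cos(t1) + Lc2*cos(t1+t2)
       = 5.2*0.9272 + 1.9*0.9336 = 6.5952 m
tau1 = m1*g*x_c1 + m2*g*x_c2
     = 4*9.81*2.4107 + 10*9.81*6.5952
     = 94.595 + 646.9851
     = 741.5801 Nm


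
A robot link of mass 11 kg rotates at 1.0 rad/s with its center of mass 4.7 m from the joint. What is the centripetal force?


F = m * omega^2 * r
= 11 * 1.0^2 * 4.7
= 11 * 1.0 * 4.7
= 51.7 N


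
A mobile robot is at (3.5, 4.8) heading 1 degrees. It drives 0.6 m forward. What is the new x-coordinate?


x_new = x0 + d*cos(theta)
= 3.5 + 0.6*cos(1)
= 3.5 + 0.5999
= 4.0999


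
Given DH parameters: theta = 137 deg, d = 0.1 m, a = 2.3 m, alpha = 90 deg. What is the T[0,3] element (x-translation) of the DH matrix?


T[0,3] = a * cos(theta)
= 2.3 * cos(137 deg)
= 2.3 * -0.7314
= -1.6821


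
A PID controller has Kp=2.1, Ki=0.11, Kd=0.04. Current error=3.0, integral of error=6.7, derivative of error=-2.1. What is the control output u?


u = Kp*e + Ki*int(e) + Kd*de/dt
= 2.1*3.0 + 0.11*6.7 + 0.04*(-2.1)
= 6.3 + 0.737 + -0.084
= 6.953


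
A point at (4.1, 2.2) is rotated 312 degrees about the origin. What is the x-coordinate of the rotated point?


x' = x*cos(theta) - y*sin(theta)
cos(312 deg) = 0.6691, sin(312 deg) = -0.7431
x' = 4.1 * 0.6691 - 2.2 * -0.7431
= 2.7434 - -1.6349
= 4.3784


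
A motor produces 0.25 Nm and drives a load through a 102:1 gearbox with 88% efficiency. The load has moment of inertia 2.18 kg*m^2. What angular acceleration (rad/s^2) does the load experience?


tau_out = tau_motor * N * eta
= 0.25 * 102 * 0.88 = 22.44 Nm
alpha = tau_out / I = 22.44 / 2.18
= 10.2936 rad/s^2


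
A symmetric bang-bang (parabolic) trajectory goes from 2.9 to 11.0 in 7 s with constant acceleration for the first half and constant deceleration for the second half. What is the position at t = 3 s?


Symmetric rest-to-rest: each phase covers (pf-p0)/2 in time T/2. 0.5*a*(T/2)^2 = (pf-p0)/2 => a = 4*(pf-p0)/T^2
a = 4*(11.0-2.9)/7^2 = 0.6612
t = 3 is in the acceleration phase (t <= T/2).
p = p0 + 0.5*a*t^2 = 2.9 + 0.5*0.6612*3^2
= 5.8755


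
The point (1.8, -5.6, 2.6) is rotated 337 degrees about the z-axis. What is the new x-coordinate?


Rotation about z-axis: x' = x*cos(theta) - y*sin(theta)
= 1.8 * 0.9205 - -5.6 * -0.3907
= -0.5312


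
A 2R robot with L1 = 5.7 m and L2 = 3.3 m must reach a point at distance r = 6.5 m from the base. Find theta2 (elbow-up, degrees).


cos(theta2) = (r^2 - L1^2 - L2^2) / (2*L1*L2)
cos(theta2) = (42.25 - 32.49 - 10.89) / 37.62
cos(theta2) = -0.030037
theta2 = 91.7213 degrees


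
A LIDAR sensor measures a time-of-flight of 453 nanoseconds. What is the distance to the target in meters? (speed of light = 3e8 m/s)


tof = 453 ns = 4.53e-07 s
dist = c * tof / 2
= 3e8 * 4.53e-07 / 2
= 67.95 m


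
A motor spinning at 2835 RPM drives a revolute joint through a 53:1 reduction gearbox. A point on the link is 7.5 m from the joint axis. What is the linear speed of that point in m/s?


omega_motor = 2835 * 2*pi/60 = 296.8805 rad/s
omega_joint = omega_motor / 53 = 5.6015 rad/s
v = omega_joint * r = 5.6015 * 7.5
= 42.0114 m/s


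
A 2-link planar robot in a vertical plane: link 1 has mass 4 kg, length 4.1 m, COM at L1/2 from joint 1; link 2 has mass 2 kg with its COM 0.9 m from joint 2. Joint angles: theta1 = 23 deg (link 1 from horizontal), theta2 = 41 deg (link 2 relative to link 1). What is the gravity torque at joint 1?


Horizontal distance from joint 1 to link-1 COM:
  x_c1 = (L1/2)*cos(t1) = 2.05 * 0.9205 = 1.887 m
Horizontal distance from joint 1 to link-2 COM:
  x_c2 = L1*cos(t1) + Lc2*cos(t1+t2)
       = 4.1*0.9205 + 0.9*0.4384 = 4.1686 m
tau1 = m1*g*x_c1 + m2*g*x_c2
     = 4*9.81*1.887 + 2*9.81*4.1686
     = 74.0473 + 81.788
     = 155.8353 Nm


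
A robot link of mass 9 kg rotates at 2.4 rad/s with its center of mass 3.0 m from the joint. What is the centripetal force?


F = m * omega^2 * r
= 9 * 2.4^2 * 3.0
= 9 * 5.76 * 3.0
= 155.52 N


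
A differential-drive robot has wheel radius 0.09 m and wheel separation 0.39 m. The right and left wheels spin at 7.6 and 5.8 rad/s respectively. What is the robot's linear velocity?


vR = r*wR = 0.09*7.6 = 0.684 m/s
vL = r*wL = 0.09*5.8 = 0.522 m/s
v = (vR+vL)/2 = 0.603 m/s
omega = (vR-vL)/L = 0.4154 rad/s
linear velocity = 0.603 m/s


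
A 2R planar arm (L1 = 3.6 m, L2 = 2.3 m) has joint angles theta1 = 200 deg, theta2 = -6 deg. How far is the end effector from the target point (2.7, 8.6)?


End effector via forward kinematics:
x = L1*cos(t1) + L2*cos(t1+t2) = -5.6146
y = L1*sin(t1) + L2*sin(t1+t2) = -1.7877
Distance to target:
d = sqrt((2.7 - -5.6146)^2 + (8.6 - -1.7877)^2)
= sqrt(69.1321 + 107.9042)
= 13.3055 m


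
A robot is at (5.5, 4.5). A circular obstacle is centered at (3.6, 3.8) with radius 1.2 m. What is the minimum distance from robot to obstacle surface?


center_dist = sqrt((5.5-3.6)^2 + (4.5-3.8)^2)
= sqrt(3.61 + 0.49)
= 2.0248
min_dist = center_dist - radius = 2.0248 - 1.2 = 0.8248 m


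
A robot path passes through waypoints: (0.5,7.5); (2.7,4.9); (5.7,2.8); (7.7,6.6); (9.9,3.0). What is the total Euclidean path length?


Segment lengths:
  seg1 = sqrt((2.2)^2 + (-2.6)^2) = 3.4059
  seg2 = sqrt((3.0)^2 + (-2.1)^2) = 3.662
  seg3 = sqrt((2.0)^2 + (3.8)^2) = 4.2942
  seg4 = sqrt((2.2)^2 + (-3.6)^2) = 4.219
Total = 15.581


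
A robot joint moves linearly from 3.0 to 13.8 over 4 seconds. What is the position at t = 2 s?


s = t/T = 2/4 = 0.5
p(t) = p0 + (pf-p0)*s
= 3.0 + (13.8 - 3.0) * 0.5
= 8.4


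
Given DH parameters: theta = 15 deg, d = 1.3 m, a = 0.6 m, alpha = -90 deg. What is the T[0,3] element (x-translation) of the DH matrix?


T[0,3] = a * cos(theta)
= 0.6 * cos(15 deg)
= 0.6 * 0.9659
= 0.5796


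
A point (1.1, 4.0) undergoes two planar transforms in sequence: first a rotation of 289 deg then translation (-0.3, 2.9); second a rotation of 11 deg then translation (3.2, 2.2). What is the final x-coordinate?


After transform 1:
x1 = cos(289)*1.1 - sin(289)*4.0 + -0.3 = 3.8402
y1 = sin(289)*1.1 + cos(289)*4.0 + 2.9 = 3.1622
After transform 2:
x2 = cos(11)*3.8402 - sin(11)*3.1622 + 3.2
= 6.3663


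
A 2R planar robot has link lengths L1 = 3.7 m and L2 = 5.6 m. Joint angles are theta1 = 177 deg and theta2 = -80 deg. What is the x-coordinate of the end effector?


Convert angles to radians: theta1 = 3.0892, theta2 = -1.3963
x = L1*cos(theta1) + L2*cos(theta1+theta2)
x = -3.6949 + -0.6825
x = -4.3774


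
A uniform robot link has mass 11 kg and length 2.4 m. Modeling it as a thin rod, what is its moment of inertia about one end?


I = (1/3) * m * L^2
= (1/3) * 11 * 2.4^2
= 0.333333 * 11 * 5.76
= 21.12 kg*m^2


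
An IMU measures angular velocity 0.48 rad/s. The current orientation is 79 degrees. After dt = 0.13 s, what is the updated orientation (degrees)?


delta_theta = w * dt = 0.48 * 0.13 = 0.0624 rad
= 3.5753 deg
theta_new = 79 + 3.5753 = 82.5753 deg


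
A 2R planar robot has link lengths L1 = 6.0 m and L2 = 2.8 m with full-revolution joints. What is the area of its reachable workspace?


r_max = L1 + L2 = 8.8 m
r_min = |L1 - L2| = 3.2 m
Area = pi*(r_max^2 - r_min^2)
= pi*(77.44 - 10.24)
= pi * 67.2
= 211.115 m^2


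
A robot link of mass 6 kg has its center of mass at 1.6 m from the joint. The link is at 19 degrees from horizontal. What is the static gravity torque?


tau = m*g*L*cos(angle)
= 6 * 9.81 * 1.6 * cos(19 deg)
= 6 * 9.81 * 1.6 * 0.9455
= 89.0452 Nm


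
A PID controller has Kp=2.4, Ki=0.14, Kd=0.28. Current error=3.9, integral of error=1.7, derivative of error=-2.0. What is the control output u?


u = Kp*e + Ki*int(e) + Kd*de/dt
= 2.4*3.9 + 0.14*1.7 + 0.28*(-2.0)
= 9.36 + 0.238 + -0.56
= 9.038


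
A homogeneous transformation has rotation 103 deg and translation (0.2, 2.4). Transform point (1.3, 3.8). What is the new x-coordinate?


x' = cos(theta)*px - sin(theta)*py + tx
= -0.225*1.3 - 0.9744*3.8 + 0.2
= -3.795


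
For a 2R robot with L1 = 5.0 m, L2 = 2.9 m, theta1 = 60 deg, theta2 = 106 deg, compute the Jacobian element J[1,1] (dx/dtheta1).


J[1,1] = -L1*sin(t1) - L2*sin(t1+t2)
= -5.0*sin(60) - 2.9*sin(166)
= -5.0317


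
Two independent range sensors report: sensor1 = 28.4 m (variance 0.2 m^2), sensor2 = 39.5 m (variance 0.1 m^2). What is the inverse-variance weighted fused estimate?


w1 = (1/var1) / (1/var1 + 1/var2)
   = 5.0 / (5.0 + 10.0) = 0.3333
w2 = 1 - w1 = 0.6667
fused = w1*s1 + w2*s2 = 9.4667 + 26.3333
= 35.8 m


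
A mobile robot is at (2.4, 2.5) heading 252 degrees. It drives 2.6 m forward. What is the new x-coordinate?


x_new = x0 + d*cos(theta)
= 2.4 + 2.6*cos(252)
= 2.4 + -0.8034
= 1.5966


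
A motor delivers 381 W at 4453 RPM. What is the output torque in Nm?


omega = 4453 * 2*pi/60 = 466.3171 rad/s
tau = P / omega = 381 / 466.3171
= 0.817 Nm


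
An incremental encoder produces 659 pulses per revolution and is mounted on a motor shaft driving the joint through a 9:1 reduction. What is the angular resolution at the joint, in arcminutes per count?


counts per rev = 659
effective counts at joint = 659 * 9 = 5931
resolution = 360*60 / 5931
= 3.6419 arcmin/count


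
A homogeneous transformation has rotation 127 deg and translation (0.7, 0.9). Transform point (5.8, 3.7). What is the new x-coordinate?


x' = cos(theta)*px - sin(theta)*py + tx
= -0.6018*5.8 - 0.7986*3.7 + 0.7
= -5.7455


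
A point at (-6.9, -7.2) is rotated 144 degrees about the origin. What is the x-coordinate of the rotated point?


x' = x*cos(theta) - y*sin(theta)
cos(144 deg) = -0.809, sin(144 deg) = 0.5878
x' = -6.9 * -0.809 - -7.2 * 0.5878
= 5.5822 - -4.2321
= 9.8143


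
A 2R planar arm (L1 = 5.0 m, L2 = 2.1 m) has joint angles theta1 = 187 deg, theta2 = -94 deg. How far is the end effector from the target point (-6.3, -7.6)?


End effector via forward kinematics:
x = L1*cos(t1) + L2*cos(t1+t2) = -5.0726
y = L1*sin(t1) + L2*sin(t1+t2) = 1.4878
Distance to target:
d = sqrt((-6.3 - -5.0726)^2 + (-7.6 - 1.4878)^2)
= sqrt(1.5064 + 82.5877)
= 9.1703 m


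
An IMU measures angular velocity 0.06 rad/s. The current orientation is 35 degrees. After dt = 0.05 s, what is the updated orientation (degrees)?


delta_theta = w * dt = 0.06 * 0.05 = 0.003 rad
= 0.1719 deg
theta_new = 35 + 0.1719 = 35.1719 deg


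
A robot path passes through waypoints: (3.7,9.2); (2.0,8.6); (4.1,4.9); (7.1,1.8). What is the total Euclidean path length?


Segment lengths:
  seg1 = sqrt((-1.7)^2 + (-0.6)^2) = 1.8028
  seg2 = sqrt((2.1)^2 + (-3.7)^2) = 4.2544
  seg3 = sqrt((3.0)^2 + (-3.1)^2) = 4.3139
Total = 10.3711


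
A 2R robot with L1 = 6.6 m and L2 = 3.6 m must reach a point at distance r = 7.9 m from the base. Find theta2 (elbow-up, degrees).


cos(theta2) = (r^2 - L1^2 - L2^2) / (2*L1*L2)
cos(theta2) = (62.41 - 43.56 - 12.96) / 47.52
cos(theta2) = 0.123948
theta2 = 82.88 degrees


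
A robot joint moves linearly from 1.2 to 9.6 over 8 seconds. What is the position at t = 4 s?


s = t/T = 4/8 = 0.5
p(t) = p0 + (pf-p0)*s
= 1.2 + (9.6 - 1.2) * 0.5
= 5.4


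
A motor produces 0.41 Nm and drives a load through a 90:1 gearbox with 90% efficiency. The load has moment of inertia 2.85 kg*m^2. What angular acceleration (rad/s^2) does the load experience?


tau_out = tau_motor * N * eta
= 0.41 * 90 * 0.9 = 33.21 Nm
alpha = tau_out / I = 33.21 / 2.85
= 11.6526 rad/s^2


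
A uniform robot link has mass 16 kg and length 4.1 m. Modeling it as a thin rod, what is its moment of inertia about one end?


I = (1/3) * m * L^2
= (1/3) * 16 * 4.1^2
= 0.333333 * 16 * 16.81
= 89.6533 kg*m^2


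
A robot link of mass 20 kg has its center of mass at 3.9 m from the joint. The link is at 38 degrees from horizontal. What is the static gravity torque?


tau = m*g*L*cos(angle)
= 20 * 9.81 * 3.9 * cos(38 deg)
= 20 * 9.81 * 3.9 * 0.788
= 602.9701 Nm


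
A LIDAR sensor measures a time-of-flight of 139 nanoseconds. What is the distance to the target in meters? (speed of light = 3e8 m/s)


tof = 139 ns = 1.39e-07 s
dist = c * tof / 2
= 3e8 * 1.39e-07 / 2
= 20.85 m


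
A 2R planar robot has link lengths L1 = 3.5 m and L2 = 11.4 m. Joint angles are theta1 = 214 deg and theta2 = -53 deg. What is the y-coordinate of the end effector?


Convert angles to radians: theta1 = 3.735, theta2 = -0.925
y = L1*sin(theta1) + L2*sin(theta1+theta2)
y = -1.9572 + 3.7115
y = 1.7543


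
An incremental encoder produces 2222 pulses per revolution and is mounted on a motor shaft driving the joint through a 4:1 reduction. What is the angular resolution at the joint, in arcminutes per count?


counts per rev = 2222
effective counts at joint = 2222 * 4 = 8888
resolution = 360*60 / 8888
= 2.4302 arcmin/count


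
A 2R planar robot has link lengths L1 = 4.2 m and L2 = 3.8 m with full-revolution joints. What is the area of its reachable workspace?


r_max = L1 + L2 = 8.0 m
r_min = |L1 - L2| = 0.4 m
Area = pi*(r_max^2 - r_min^2)
= pi*(64.0 - 0.16)
= pi * 63.84
= 200.5593 m^2


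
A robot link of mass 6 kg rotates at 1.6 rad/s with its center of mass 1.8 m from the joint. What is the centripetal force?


F = m * omega^2 * r
= 6 * 1.6^2 * 1.8
= 6 * 2.56 * 1.8
= 27.648 N


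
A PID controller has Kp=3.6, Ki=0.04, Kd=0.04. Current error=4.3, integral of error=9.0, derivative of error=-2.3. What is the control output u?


u = Kp*e + Ki*int(e) + Kd*de/dt
= 3.6*4.3 + 0.04*9.0 + 0.04*(-2.3)
= 15.48 + 0.36 + -0.092
= 15.748


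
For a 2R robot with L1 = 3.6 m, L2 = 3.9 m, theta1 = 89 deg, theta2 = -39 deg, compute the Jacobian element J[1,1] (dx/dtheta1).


J[1,1] = -L1*sin(t1) - L2*sin(t1+t2)
= -3.6*sin(89) - 3.9*sin(50)
= -6.587


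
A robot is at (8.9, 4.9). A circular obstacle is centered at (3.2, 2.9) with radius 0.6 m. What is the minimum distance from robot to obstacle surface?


center_dist = sqrt((8.9-3.2)^2 + (4.9-2.9)^2)
= sqrt(32.49 + 4.0)
= 6.0407
min_dist = center_dist - radius = 6.0407 - 0.6 = 5.4407 m


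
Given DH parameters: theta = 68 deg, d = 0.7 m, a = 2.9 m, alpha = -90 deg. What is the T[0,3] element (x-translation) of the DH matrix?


T[0,3] = a * cos(theta)
= 2.9 * cos(68 deg)
= 2.9 * 0.3746
= 1.0864


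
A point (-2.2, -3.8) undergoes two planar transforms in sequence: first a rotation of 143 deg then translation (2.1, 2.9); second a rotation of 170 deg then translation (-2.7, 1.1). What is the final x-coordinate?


After transform 1:
x1 = cos(143)*-2.2 - sin(143)*-3.8 + 2.1 = 6.1439
y1 = sin(143)*-2.2 + cos(143)*-3.8 + 2.9 = 4.6108
After transform 2:
x2 = cos(170)*6.1439 - sin(170)*4.6108 + -2.7
= -9.5512


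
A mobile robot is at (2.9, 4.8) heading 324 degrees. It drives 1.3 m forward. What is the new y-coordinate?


y_new = y0 + d*sin(theta)
= 4.8 + 1.3*sin(324)
= 4.8 + -0.7641
= 4.0359


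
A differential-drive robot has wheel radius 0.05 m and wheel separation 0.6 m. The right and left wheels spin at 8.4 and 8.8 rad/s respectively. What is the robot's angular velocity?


vR = r*wR = 0.05*8.4 = 0.42 m/s
vL = r*wL = 0.05*8.8 = 0.44 m/s
v = (vR+vL)/2 = 0.43 m/s
omega = (vR-vL)/L = -0.0333 rad/s
angular velocity = -0.0333 rad/s


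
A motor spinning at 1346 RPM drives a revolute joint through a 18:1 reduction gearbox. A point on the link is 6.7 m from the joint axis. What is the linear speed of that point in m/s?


omega_motor = 1346 * 2*pi/60 = 140.9528 rad/s
omega_joint = omega_motor / 18 = 7.8307 rad/s
v = omega_joint * r = 7.8307 * 6.7
= 52.4658 m/s


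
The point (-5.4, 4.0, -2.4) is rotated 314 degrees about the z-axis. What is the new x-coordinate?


Rotation about z-axis: x' = x*cos(theta) - y*sin(theta)
= -5.4 * 0.6947 - 4.0 * -0.7193
= -0.8738


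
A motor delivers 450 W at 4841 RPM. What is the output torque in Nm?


omega = 4841 * 2*pi/60 = 506.9483 rad/s
tau = P / omega = 450 / 506.9483
= 0.8877 Nm


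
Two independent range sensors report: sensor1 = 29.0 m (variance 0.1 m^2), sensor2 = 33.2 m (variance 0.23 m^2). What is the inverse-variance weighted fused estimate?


w1 = (1/var1) / (1/var1 + 1/var2)
   = 10.0 / (10.0 + 4.3478) = 0.697
w2 = 1 - w1 = 0.303
fused = w1*s1 + w2*s2 = 20.2121 + 10.0606
= 30.2727 m


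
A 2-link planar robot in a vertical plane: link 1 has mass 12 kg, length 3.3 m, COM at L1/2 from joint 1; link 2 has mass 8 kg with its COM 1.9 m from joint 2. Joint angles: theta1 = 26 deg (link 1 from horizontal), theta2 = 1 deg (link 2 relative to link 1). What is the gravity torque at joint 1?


Horizontal distance from joint 1 to link-1 COM:
  x_c1 = (L1/2)*cos(t1) = 1.65 * 0.8988 = 1.483 m
Horizontal distance from joint 1 to link-2 COM:
  x_c2 = L1*cos(t1) + Lc2*cos(t1+t2)
       = 3.3*0.8988 + 1.9*0.891 = 4.6589 m
tau1 = m1*g*x_c1 + m2*g*x_c2
     = 12*9.81*1.483 + 8*9.81*4.6589
     = 174.58 + 365.633
     = 540.213 Nm


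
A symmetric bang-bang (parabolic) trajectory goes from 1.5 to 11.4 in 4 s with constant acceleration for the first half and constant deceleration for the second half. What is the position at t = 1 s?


Symmetric rest-to-rest: each phase covers (pf-p0)/2 in time T/2. 0.5*a*(T/2)^2 = (pf-p0)/2 => a = 4*(pf-p0)/T^2
a = 4*(11.4-1.5)/4^2 = 2.475
t = 1 is in the acceleration phase (t <= T/2).
p = p0 + 0.5*a*t^2 = 1.5 + 0.5*2.475*1^2
= 2.7375


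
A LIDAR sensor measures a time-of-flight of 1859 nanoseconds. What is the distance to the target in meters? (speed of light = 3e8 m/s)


tof = 1859 ns = 1.859e-06 s
dist = c * tof / 2
= 3e8 * 1.859e-06 / 2
= 278.85 m


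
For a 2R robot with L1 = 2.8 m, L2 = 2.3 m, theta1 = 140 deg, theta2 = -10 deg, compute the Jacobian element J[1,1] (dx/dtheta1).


J[1,1] = -L1*sin(t1) - L2*sin(t1+t2)
= -2.8*sin(140) - 2.3*sin(130)
= -3.5617


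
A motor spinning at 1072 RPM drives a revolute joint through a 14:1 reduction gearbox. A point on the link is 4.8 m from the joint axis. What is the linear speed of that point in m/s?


omega_motor = 1072 * 2*pi/60 = 112.2596 rad/s
omega_joint = omega_motor / 14 = 8.0185 rad/s
v = omega_joint * r = 8.0185 * 4.8
= 38.489 m/s


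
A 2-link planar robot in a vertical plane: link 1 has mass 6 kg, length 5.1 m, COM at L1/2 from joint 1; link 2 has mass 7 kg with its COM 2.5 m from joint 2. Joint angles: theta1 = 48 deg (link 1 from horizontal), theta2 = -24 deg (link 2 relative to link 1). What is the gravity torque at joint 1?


Horizontal distance from joint 1 to link-1 COM:
  x_c1 = (L1/2)*cos(t1) = 2.55 * 0.6691 = 1.7063 m
Horizontal distance from joint 1 to link-2 COM:
  x_c2 = L1*cos(t1) + Lc2*cos(t1+t2)
       = 5.1*0.6691 + 2.5*0.9135 = 5.6964 m
tau1 = m1*g*x_c1 + m2*g*x_c2
     = 6*9.81*1.7063 + 7*9.81*5.6964
     = 100.4318 + 391.1738
     = 491.6057 Nm


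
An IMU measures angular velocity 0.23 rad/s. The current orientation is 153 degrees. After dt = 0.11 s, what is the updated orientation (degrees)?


delta_theta = w * dt = 0.23 * 0.11 = 0.0253 rad
= 1.4496 deg
theta_new = 153 + 1.4496 = 154.4496 deg


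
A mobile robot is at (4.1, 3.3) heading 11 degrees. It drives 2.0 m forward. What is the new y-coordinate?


y_new = y0 + d*sin(theta)
= 3.3 + 2.0*sin(11)
= 3.3 + 0.3816
= 3.6816


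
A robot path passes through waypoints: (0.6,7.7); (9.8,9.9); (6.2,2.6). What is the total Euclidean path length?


Segment lengths:
  seg1 = sqrt((9.2)^2 + (2.2)^2) = 9.4594
  seg2 = sqrt((-3.6)^2 + (-7.3)^2) = 8.1394
Total = 17.5988


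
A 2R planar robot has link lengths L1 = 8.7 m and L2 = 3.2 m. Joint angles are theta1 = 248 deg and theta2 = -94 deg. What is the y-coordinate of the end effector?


Convert angles to radians: theta1 = 4.3284, theta2 = -1.6406
y = L1*sin(theta1) + L2*sin(theta1+theta2)
y = -8.0665 + 1.4028
y = -6.6637


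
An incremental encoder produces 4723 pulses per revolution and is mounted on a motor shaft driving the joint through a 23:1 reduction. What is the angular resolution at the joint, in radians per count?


counts per rev = 4723
effective counts at joint = 4723 * 23 = 108629
resolution = 2*pi / 108629
= 5.7841e-05 rad/count


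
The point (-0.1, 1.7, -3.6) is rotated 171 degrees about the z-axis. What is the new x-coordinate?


Rotation about z-axis: x' = x*cos(theta) - y*sin(theta)
= -0.1 * -0.9877 - 1.7 * 0.1564
= -0.1672


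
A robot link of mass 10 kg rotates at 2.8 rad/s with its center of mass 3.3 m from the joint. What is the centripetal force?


F = m * omega^2 * r
= 10 * 2.8^2 * 3.3
= 10 * 7.84 * 3.3
= 258.72 N


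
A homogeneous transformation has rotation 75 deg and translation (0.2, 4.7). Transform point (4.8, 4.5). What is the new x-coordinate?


x' = cos(theta)*px - sin(theta)*py + tx
= 0.2588*4.8 - 0.9659*4.5 + 0.2
= -2.9043


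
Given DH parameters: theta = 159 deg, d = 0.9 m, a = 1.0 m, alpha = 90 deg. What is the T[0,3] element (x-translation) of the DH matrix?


T[0,3] = a * cos(theta)
= 1.0 * cos(159 deg)
= 1.0 * -0.9336
= -0.9336


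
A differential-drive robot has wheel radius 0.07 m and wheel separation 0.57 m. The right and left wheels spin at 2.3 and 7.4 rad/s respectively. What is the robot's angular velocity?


vR = r*wR = 0.07*2.3 = 0.161 m/s
vL = r*wL = 0.07*7.4 = 0.518 m/s
v = (vR+vL)/2 = 0.3395 m/s
omega = (vR-vL)/L = -0.6263 rad/s
angular velocity = -0.6263 rad/s


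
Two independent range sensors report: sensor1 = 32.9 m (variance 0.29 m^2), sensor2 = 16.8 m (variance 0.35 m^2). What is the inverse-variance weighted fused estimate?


w1 = (1/var1) / (1/var1 + 1/var2)
   = 3.4483 / (3.4483 + 2.8571) = 0.5469
w2 = 1 - w1 = 0.4531
fused = w1*s1 + w2*s2 = 17.9922 + 7.6125
= 25.6047 m


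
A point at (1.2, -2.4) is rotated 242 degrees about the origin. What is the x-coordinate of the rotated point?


x' = x*cos(theta) - y*sin(theta)
cos(242 deg) = -0.4695, sin(242 deg) = -0.8829
x' = 1.2 * -0.4695 - -2.4 * -0.8829
= -0.5634 - 2.1191
= -2.6824


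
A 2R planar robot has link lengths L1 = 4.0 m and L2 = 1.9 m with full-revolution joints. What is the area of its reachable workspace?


r_max = L1 + L2 = 5.9 m
r_min = |L1 - L2| = 2.1 m
Area = pi*(r_max^2 - r_min^2)
= pi*(34.81 - 4.41)
= pi * 30.4
= 95.5044 m^2


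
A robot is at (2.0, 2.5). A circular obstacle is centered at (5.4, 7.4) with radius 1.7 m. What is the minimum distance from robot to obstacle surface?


center_dist = sqrt((2.0-5.4)^2 + (2.5-7.4)^2)
= sqrt(11.56 + 24.01)
= 5.9641
min_dist = center_dist - radius = 5.9641 - 1.7 = 4.2641 m


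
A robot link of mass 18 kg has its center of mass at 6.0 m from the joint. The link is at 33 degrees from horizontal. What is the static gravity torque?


tau = m*g*L*cos(angle)
= 18 * 9.81 * 6.0 * cos(33 deg)
= 18 * 9.81 * 6.0 * 0.8387
= 888.5547 Nm


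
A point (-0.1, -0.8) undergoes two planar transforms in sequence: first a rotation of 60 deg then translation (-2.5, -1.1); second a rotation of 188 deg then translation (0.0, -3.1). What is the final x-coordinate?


After transform 1:
x1 = cos(60)*-0.1 - sin(60)*-0.8 + -2.5 = -1.8572
y1 = sin(60)*-0.1 + cos(60)*-0.8 + -1.1 = -1.5866
After transform 2:
x2 = cos(188)*-1.8572 - sin(188)*-1.5866 + 0.0
= 1.6183


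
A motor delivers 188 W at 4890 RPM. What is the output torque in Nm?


omega = 4890 * 2*pi/60 = 512.0796 rad/s
tau = P / omega = 188 / 512.0796
= 0.3671 Nm


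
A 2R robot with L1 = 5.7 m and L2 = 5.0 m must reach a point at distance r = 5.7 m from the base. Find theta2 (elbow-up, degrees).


cos(theta2) = (r^2 - L1^2 - L2^2) / (2*L1*L2)
cos(theta2) = (32.49 - 32.49 - 25.0) / 57.0
cos(theta2) = -0.438596
theta2 = 116.0144 degrees


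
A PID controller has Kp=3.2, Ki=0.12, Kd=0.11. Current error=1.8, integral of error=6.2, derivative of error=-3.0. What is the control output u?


u = Kp*e + Ki*int(e) + Kd*de/dt
= 3.2*1.8 + 0.12*6.2 + 0.11*(-3.0)
= 5.76 + 0.744 + -0.33
= 6.174


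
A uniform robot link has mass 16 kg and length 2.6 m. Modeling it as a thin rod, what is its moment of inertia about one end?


I = (1/3) * m * L^2
= (1/3) * 16 * 2.6^2
= 0.333333 * 16 * 6.76
= 36.0533 kg*m^2


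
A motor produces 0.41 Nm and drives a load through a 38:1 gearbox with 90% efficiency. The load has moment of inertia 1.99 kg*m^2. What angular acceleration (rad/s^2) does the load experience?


tau_out = tau_motor * N * eta
= 0.41 * 38 * 0.9 = 14.022 Nm
alpha = tau_out / I = 14.022 / 1.99
= 7.0462 rad/s^2


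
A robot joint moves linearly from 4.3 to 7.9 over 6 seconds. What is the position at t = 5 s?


s = t/T = 5/6 = 0.8333
p(t) = p0 + (pf-p0)*s
= 4.3 + (7.9 - 4.3) * 0.8333
= 7.3


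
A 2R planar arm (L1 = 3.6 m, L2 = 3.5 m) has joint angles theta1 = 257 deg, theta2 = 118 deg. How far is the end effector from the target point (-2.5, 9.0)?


End effector via forward kinematics:
x = L1*cos(t1) + L2*cos(t1+t2) = 2.5709
y = L1*sin(t1) + L2*sin(t1+t2) = -2.6019
Distance to target:
d = sqrt((-2.5 - 2.5709)^2 + (9.0 - -2.6019)^2)
= sqrt(25.7142 + 134.6033)
= 12.6617 m


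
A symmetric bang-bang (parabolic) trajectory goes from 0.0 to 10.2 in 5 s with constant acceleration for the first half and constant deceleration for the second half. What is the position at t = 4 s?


Symmetric rest-to-rest: each phase covers (pf-p0)/2 in time T/2. 0.5*a*(T/2)^2 = (pf-p0)/2 => a = 4*(pf-p0)/T^2
a = 4*(10.2-0.0)/5^2 = 1.632
t = 4 is in the deceleration phase (t > T/2).
p = pf - 0.5*a*(T-t)^2 = 10.2 - 0.5*1.632*1^2
= 9.384


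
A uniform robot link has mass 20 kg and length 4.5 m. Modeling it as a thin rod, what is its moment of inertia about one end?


I = (1/3) * m * L^2
= (1/3) * 20 * 4.5^2
= 0.333333 * 20 * 20.25
= 135.0 kg*m^2


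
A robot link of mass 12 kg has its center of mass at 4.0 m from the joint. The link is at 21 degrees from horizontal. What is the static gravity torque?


tau = m*g*L*cos(angle)
= 12 * 9.81 * 4.0 * cos(21 deg)
= 12 * 9.81 * 4.0 * 0.9336
= 439.6044 Nm


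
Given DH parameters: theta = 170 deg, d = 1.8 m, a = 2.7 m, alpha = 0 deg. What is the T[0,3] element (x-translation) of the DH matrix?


T[0,3] = a * cos(theta)
= 2.7 * cos(170 deg)
= 2.7 * -0.9848
= -2.659


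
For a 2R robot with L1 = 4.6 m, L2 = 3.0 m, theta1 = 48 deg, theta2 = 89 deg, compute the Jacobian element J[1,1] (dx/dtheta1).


J[1,1] = -L1*sin(t1) - L2*sin(t1+t2)
= -4.6*sin(48) - 3.0*sin(137)
= -5.4645


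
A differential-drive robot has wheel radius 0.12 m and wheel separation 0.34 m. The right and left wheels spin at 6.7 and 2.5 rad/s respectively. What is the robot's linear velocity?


vR = r*wR = 0.12*6.7 = 0.804 m/s
vL = r*wL = 0.12*2.5 = 0.3 m/s
v = (vR+vL)/2 = 0.552 m/s
omega = (vR-vL)/L = 1.4824 rad/s
linear velocity = 0.552 m/s


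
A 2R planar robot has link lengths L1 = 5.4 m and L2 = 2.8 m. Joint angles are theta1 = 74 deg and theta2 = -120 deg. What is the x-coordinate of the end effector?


Convert angles to radians: theta1 = 1.2915, theta2 = -2.0944
x = L1*cos(theta1) + L2*cos(theta1+theta2)
x = 1.4884 + 1.945
x = 3.4335


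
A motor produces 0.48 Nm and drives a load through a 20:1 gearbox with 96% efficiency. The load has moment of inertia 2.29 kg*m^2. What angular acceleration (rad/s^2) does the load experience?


tau_out = tau_motor * N * eta
= 0.48 * 20 * 0.96 = 9.216 Nm
alpha = tau_out / I = 9.216 / 2.29
= 4.0245 rad/s^2


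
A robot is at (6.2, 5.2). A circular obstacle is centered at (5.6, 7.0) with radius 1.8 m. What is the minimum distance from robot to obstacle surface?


center_dist = sqrt((6.2-5.6)^2 + (5.2-7.0)^2)
= sqrt(0.36 + 3.24)
= 1.8974
min_dist = center_dist - radius = 1.8974 - 1.8 = 0.0974 m


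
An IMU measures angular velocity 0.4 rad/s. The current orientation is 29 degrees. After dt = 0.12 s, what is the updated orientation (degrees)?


delta_theta = w * dt = 0.4 * 0.12 = 0.048 rad
= 2.7502 deg
theta_new = 29 + 2.7502 = 31.7502 deg


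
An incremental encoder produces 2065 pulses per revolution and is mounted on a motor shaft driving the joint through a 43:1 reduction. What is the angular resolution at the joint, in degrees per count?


counts per rev = 2065
effective counts at joint = 2065 * 43 = 88795
resolution = 360 / 88795
= 0.0041 deg/count


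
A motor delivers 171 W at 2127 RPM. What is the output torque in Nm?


omega = 2127 * 2*pi/60 = 222.7389 rad/s
tau = P / omega = 171 / 222.7389
= 0.7677 Nm


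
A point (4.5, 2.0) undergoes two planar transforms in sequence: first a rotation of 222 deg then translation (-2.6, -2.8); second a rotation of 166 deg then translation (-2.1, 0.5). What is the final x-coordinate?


After transform 1:
x1 = cos(222)*4.5 - sin(222)*2.0 + -2.6 = -4.6059
y1 = sin(222)*4.5 + cos(222)*2.0 + -2.8 = -7.2974
After transform 2:
x2 = cos(166)*-4.6059 - sin(166)*-7.2974 + -2.1
= 4.1345


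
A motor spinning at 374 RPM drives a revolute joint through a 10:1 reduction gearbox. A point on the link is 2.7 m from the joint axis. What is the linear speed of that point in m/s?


omega_motor = 374 * 2*pi/60 = 39.1652 rad/s
omega_joint = omega_motor / 10 = 3.9165 rad/s
v = omega_joint * r = 3.9165 * 2.7
= 10.5746 m/s


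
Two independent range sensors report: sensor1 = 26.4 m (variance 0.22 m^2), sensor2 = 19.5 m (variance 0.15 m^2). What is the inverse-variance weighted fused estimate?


w1 = (1/var1) / (1/var1 + 1/var2)
   = 4.5455 / (4.5455 + 6.6667) = 0.4054
w2 = 1 - w1 = 0.5946
fused = w1*s1 + w2*s2 = 10.7027 + 11.5946
= 22.2973 m


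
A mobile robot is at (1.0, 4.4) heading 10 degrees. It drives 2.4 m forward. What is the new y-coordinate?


y_new = y0 + d*sin(theta)
= 4.4 + 2.4*sin(10)
= 4.4 + 0.4168
= 4.8168


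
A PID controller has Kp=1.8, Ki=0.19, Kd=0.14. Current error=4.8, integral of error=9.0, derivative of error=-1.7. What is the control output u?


u = Kp*e + Ki*int(e) + Kd*de/dt
= 1.8*4.8 + 0.19*9.0 + 0.14*(-1.7)
= 8.64 + 1.71 + -0.238
= 10.112


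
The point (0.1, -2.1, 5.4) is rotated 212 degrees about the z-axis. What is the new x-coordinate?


Rotation about z-axis: x' = x*cos(theta) - y*sin(theta)
= 0.1 * -0.848 - -2.1 * -0.5299
= -1.1976


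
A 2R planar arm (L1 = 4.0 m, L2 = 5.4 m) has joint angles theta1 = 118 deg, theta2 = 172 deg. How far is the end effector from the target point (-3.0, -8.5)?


End effector via forward kinematics:
x = L1*cos(t1) + L2*cos(t1+t2) = -0.031
y = L1*sin(t1) + L2*sin(t1+t2) = -1.5425
Distance to target:
d = sqrt((-3.0 - -0.031)^2 + (-8.5 - -1.5425)^2)
= sqrt(8.8151 + 48.4061)
= 7.5645 m


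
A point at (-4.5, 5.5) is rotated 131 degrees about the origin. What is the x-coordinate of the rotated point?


x' = x*cos(theta) - y*sin(theta)
cos(131 deg) = -0.6561, sin(131 deg) = 0.7547
x' = -4.5 * -0.6561 - 5.5 * 0.7547
= 2.9523 - 4.1509
= -1.1986


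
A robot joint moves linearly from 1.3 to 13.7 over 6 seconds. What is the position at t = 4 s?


s = t/T = 4/6 = 0.6667
p(t) = p0 + (pf-p0)*s
= 1.3 + (13.7 - 1.3) * 0.6667
= 9.5667


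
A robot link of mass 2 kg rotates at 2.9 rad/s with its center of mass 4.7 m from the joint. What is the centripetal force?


F = m * omega^2 * r
= 2 * 2.9^2 * 4.7
= 2 * 8.41 * 4.7
= 79.054 N


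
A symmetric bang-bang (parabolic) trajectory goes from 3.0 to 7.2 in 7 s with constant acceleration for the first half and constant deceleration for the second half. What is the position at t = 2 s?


Symmetric rest-to-rest: each phase covers (pf-p0)/2 in time T/2. 0.5*a*(T/2)^2 = (pf-p0)/2 => a = 4*(pf-p0)/T^2
a = 4*(7.2-3.0)/7^2 = 0.3429
t = 2 is in the acceleration phase (t <= T/2).
p = p0 + 0.5*a*t^2 = 3.0 + 0.5*0.3429*2^2
= 3.6857


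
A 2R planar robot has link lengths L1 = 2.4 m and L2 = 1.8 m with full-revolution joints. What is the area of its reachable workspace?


r_max = L1 + L2 = 4.2 m
r_min = |L1 - L2| = 0.6 m
Area = pi*(r_max^2 - r_min^2)
= pi*(17.64 - 0.36)
= pi * 17.28
= 54.2867 m^2


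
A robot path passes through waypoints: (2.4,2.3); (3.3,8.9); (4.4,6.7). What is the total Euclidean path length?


Segment lengths:
  seg1 = sqrt((0.9)^2 + (6.6)^2) = 6.6611
  seg2 = sqrt((1.1)^2 + (-2.2)^2) = 2.4597
Total = 9.1208


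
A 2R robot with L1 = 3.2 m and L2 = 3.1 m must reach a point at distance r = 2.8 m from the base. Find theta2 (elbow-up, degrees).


cos(theta2) = (r^2 - L1^2 - L2^2) / (2*L1*L2)
cos(theta2) = (7.84 - 10.24 - 9.61) / 19.84
cos(theta2) = -0.605343
theta2 = 127.2535 degrees


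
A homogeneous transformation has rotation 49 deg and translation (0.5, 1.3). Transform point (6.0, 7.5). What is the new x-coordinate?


x' = cos(theta)*px - sin(theta)*py + tx
= 0.6561*6.0 - 0.7547*7.5 + 0.5
= -1.224


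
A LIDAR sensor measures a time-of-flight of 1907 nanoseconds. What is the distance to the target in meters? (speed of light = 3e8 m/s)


tof = 1907 ns = 1.907e-06 s
dist = c * tof / 2
= 3e8 * 1.907e-06 / 2
= 286.05 m


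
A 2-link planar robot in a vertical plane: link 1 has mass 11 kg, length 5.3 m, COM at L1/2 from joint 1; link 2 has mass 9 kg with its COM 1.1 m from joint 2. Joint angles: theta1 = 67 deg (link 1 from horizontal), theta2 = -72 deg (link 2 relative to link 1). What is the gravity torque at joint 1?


Horizontal distance from joint 1 to link-1 COM:
  x_c1 = (L1/2)*cos(t1) = 2.65 * 0.3907 = 1.0354 m
Horizontal distance from joint 1 to link-2 COM:
  x_c2 = L1*cos(t1) + Lc2*cos(t1+t2)
       = 5.3*0.3907 + 1.1*0.9962 = 3.1667 m
tau1 = m1*g*x_c1 + m2*g*x_c2
     = 11*9.81*1.0354 + 9*9.81*3.1667
     = 111.7341 + 279.587
     = 391.321 Nm


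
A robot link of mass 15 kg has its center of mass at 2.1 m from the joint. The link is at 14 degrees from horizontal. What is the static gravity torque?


tau = m*g*L*cos(angle)
= 15 * 9.81 * 2.1 * cos(14 deg)
= 15 * 9.81 * 2.1 * 0.9703
= 299.8359 Nm


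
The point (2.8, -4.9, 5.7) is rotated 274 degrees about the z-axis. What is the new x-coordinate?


Rotation about z-axis: x' = x*cos(theta) - y*sin(theta)
= 2.8 * 0.0698 - -4.9 * -0.9976
= -4.6927


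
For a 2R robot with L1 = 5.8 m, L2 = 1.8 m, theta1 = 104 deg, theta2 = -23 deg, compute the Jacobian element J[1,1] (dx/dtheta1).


J[1,1] = -L1*sin(t1) - L2*sin(t1+t2)
= -5.8*sin(104) - 1.8*sin(81)
= -7.4056


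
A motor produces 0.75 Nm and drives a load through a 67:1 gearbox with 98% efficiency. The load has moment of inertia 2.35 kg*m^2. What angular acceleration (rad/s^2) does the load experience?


tau_out = tau_motor * N * eta
= 0.75 * 67 * 0.98 = 49.245 Nm
alpha = tau_out / I = 49.245 / 2.35
= 20.9553 rad/s^2


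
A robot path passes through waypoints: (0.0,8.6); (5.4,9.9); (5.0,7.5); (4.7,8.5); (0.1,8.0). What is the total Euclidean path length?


Segment lengths:
  seg1 = sqrt((5.4)^2 + (1.3)^2) = 5.5543
  seg2 = sqrt((-0.4)^2 + (-2.4)^2) = 2.4331
  seg3 = sqrt((-0.3)^2 + (1.0)^2) = 1.044
  seg4 = sqrt((-4.6)^2 + (-0.5)^2) = 4.6271
Total = 13.6585


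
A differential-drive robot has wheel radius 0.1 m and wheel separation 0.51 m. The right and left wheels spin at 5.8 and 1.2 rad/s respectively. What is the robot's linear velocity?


vR = r*wR = 0.1*5.8 = 0.58 m/s
vL = r*wL = 0.1*1.2 = 0.12 m/s
v = (vR+vL)/2 = 0.35 m/s
omega = (vR-vL)/L = 0.902 rad/s
linear velocity = 0.35 m/s


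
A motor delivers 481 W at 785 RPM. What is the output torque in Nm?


omega = 785 * 2*pi/60 = 82.205 rad/s
tau = P / omega = 481 / 82.205
= 5.8512 Nm


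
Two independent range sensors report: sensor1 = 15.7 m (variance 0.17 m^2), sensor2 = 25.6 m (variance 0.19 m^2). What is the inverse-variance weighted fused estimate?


w1 = (1/var1) / (1/var1 + 1/var2)
   = 5.8824 / (5.8824 + 5.2632) = 0.5278
w2 = 1 - w1 = 0.4722
fused = w1*s1 + w2*s2 = 8.2861 + 12.0889
= 20.375 m


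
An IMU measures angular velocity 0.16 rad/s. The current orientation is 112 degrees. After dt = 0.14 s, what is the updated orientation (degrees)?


delta_theta = w * dt = 0.16 * 0.14 = 0.0224 rad
= 1.2834 deg
theta_new = 112 + 1.2834 = 113.2834 deg


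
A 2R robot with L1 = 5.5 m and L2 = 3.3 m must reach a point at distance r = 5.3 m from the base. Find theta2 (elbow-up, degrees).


cos(theta2) = (r^2 - L1^2 - L2^2) / (2*L1*L2)
cos(theta2) = (28.09 - 30.25 - 10.89) / 36.3
cos(theta2) = -0.359504
theta2 = 111.0697 degrees


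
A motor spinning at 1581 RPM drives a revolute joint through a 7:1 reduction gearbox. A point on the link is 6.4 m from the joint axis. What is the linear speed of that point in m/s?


omega_motor = 1581 * 2*pi/60 = 165.5619 rad/s
omega_joint = omega_motor / 7 = 23.6517 rad/s
v = omega_joint * r = 23.6517 * 6.4
= 151.3709 m/s


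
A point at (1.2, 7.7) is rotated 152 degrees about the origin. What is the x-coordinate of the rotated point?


x' = x*cos(theta) - y*sin(theta)
cos(152 deg) = -0.8829, sin(152 deg) = 0.4695
x' = 1.2 * -0.8829 - 7.7 * 0.4695
= -1.0595 - 3.6149
= -4.6745


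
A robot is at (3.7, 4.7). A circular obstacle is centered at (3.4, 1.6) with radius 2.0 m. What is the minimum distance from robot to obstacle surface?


center_dist = sqrt((3.7-3.4)^2 + (4.7-1.6)^2)
= sqrt(0.09 + 9.61)
= 3.1145
min_dist = center_dist - radius = 3.1145 - 2.0 = 1.1145 m


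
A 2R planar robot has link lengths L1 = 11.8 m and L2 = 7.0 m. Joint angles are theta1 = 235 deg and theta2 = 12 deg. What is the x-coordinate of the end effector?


Convert angles to radians: theta1 = 4.1015, theta2 = 0.2094
x = L1*cos(theta1) + L2*cos(theta1+theta2)
x = -6.7682 + -2.7351
x = -9.5033


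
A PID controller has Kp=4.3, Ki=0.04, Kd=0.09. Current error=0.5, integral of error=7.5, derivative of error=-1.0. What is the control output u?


u = Kp*e + Ki*int(e) + Kd*de/dt
= 4.3*0.5 + 0.04*7.5 + 0.09*(-1.0)
= 2.15 + 0.3 + -0.09
= 2.36


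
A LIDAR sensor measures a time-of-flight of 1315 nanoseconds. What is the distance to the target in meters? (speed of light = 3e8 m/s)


tof = 1315 ns = 1.315e-06 s
dist = c * tof / 2
= 3e8 * 1.315e-06 / 2
= 197.25 m


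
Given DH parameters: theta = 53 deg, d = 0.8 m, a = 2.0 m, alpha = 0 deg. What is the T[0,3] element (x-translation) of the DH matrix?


T[0,3] = a * cos(theta)
= 2.0 * cos(53 deg)
= 2.0 * 0.6018
= 1.2036


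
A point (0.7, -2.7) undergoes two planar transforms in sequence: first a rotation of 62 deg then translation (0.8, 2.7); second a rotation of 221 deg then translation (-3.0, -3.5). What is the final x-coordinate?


After transform 1:
x1 = cos(62)*0.7 - sin(62)*-2.7 + 0.8 = 3.5126
y1 = sin(62)*0.7 + cos(62)*-2.7 + 2.7 = 2.0505
After transform 2:
x2 = cos(221)*3.5126 - sin(221)*2.0505 + -3.0
= -4.3057


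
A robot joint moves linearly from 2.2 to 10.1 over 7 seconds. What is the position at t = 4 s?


s = t/T = 4/7 = 0.5714
p(t) = p0 + (pf-p0)*s
= 2.2 + (10.1 - 2.2) * 0.5714
= 6.7143


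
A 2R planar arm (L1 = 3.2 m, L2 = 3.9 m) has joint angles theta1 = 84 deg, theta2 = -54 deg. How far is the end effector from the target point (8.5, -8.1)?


End effector via forward kinematics:
x = L1*cos(t1) + L2*cos(t1+t2) = 3.712
y = L1*sin(t1) + L2*sin(t1+t2) = 5.1325
Distance to target:
d = sqrt((8.5 - 3.712)^2 + (-8.1 - 5.1325)^2)
= sqrt(22.925 + 175.0983)
= 14.0721 m


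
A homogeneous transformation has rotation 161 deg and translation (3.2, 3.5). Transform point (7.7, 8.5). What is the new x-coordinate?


x' = cos(theta)*px - sin(theta)*py + tx
= -0.9455*7.7 - 0.3256*8.5 + 3.2
= -6.8478


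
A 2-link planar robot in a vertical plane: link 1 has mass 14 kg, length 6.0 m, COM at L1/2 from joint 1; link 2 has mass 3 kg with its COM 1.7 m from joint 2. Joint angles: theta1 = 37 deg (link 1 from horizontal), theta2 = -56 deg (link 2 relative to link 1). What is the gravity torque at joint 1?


Horizontal distance from joint 1 to link-1 COM:
  x_c1 = (L1/2)*cos(t1) = 3.0 * 0.7986 = 2.3959 m
Horizontal distance from joint 1 to link-2 COM:
  x_c2 = L1*cos(t1) + Lc2*cos(t1+t2)
       = 6.0*0.7986 + 1.7*0.9455 = 6.3992 m
tau1 = m1*g*x_c1 + m2*g*x_c2
     = 14*9.81*2.3959 + 3*9.81*6.3992
     = 329.0538 + 188.3283
     = 517.3821 Nm
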